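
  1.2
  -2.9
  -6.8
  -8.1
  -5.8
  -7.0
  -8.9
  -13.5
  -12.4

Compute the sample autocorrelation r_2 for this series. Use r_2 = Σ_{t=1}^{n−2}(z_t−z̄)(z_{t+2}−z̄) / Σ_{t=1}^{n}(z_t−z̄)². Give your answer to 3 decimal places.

0.032

Mean z̄ = (1.2 − 2.9 − 6.8 − 8.1 − 5.8 − 7.0 − 8.9 − 13.5 − 12.4)/9 = -7.1333
Σ(z_t−z̄)(z_{t+2}−z̄) = (2.7778) + (-4.0922) + (0.4444) + (-0.1289) + (-2.3556) + (-0.8489) + (9.3044) = 5.1011
Denominator Σ(z_t−z̄)² = 161.6000
r_2 = 5.1011 / 161.6000 = 0.032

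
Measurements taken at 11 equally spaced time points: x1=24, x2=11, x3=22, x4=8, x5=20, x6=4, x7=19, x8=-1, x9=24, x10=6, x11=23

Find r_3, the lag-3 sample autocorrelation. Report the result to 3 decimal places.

Mean x̄ = (24 + 11 + 22 + 8 + 20 + 4 + 19 − 1 + 24 + 6 + 23)/11 = 14.5455
Numerator Σ_{t=1}^{8}(x_t−x̄)(x_{t+3}−x̄) = -542.9835
Denominator Σ(x_t−x̄)² = 836.7273
r_3 = -542.9835 / 836.7273 = -0.649

-0.649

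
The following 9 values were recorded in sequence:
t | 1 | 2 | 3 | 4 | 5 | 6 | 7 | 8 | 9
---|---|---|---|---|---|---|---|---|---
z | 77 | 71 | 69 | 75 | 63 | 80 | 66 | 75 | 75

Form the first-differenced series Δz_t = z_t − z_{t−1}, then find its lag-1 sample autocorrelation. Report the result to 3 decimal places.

-0.814

First differences Δz: -6, -2, 6, -12, 17, -14, 9, 0
Mean of differences = -0.2500
Numerator Σ(Δz_t−Δz̄)(Δz_{t+1}−Δz̄) = -639.0625
Denominator Σ(Δz_t−Δz̄)² = 785.5000
r_1(Δz) = -639.0625 / 785.5000 = -0.814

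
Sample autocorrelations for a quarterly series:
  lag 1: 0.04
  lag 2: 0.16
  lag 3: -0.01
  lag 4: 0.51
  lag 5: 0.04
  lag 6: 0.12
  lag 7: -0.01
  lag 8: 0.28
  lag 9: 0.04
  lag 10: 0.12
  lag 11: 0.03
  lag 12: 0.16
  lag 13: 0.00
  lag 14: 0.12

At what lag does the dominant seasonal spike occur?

4

The largest autocorrelation is r_4 = 0.51, with a weaker echo at lag 8 (0.28); the remaining lags stay at or below 0.16.
The dominant spike at lag 4 indicates a seasonal period of 4.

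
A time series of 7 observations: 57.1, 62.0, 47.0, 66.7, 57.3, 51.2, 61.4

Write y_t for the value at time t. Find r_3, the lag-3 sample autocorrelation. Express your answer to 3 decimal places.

0.360

Mean ȳ = (57.1 + 62.0 + 47.0 + 66.7 + 57.3 + 51.2 + 61.4)/7 = 57.5286
Deviations from mean: -0.4286, 4.4714, -10.5286, 9.1714, -0.2286, -6.3286, 3.8714
Numerator Σ_{t=1}^{4}(y_t−ȳ)(y_{t+3}−ȳ) = 97.1847
Denominator Σ(y_t−ȳ)² = 270.2343
r_3 = 97.1847 / 270.2343 = 0.360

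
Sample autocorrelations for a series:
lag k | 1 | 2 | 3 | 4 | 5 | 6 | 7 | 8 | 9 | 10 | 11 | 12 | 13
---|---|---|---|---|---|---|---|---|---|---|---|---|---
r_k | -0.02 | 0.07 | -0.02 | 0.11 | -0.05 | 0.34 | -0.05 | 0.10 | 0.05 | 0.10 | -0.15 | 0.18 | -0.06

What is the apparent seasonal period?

6

The largest autocorrelation is r_6 = 0.34, with a weaker echo at lag 12 (0.18); the remaining lags stay at or below 0.11.
The dominant spike at lag 6 indicates a seasonal period of 6.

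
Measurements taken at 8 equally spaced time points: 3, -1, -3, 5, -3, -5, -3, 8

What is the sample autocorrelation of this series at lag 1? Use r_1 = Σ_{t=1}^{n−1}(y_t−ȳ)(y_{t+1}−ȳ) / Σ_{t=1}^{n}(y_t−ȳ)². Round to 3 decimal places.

Mean ȳ = (3 − 1 − 3 + 5 − 3 − 5 − 3 + 8)/8 = 0.1250
Deviations from mean: 2.8750, -1.1250, -3.1250, 4.8750, -3.1250, -5.1250, -3.1250, 7.8750
Σ(y_t−ȳ)(y_{t+1}−ȳ) = (-3.2344) + (3.5156) + (-15.2344) + (-15.2344) + (16.0156) + (16.0156) + (-24.6094) = -22.7656
Denominator Σ(y_t−ȳ)² = 150.8750
r_1 = -22.7656 / 150.8750 = -0.151

-0.151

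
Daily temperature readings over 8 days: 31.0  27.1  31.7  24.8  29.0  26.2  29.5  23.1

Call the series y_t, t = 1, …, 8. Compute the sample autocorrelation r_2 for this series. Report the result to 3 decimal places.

Mean ȳ = (31.0 + 27.1 + 31.7 + 24.8 + 29.0 + 26.2 + 29.5 + 23.1)/8 = 27.8000
Deviations from mean: 3.2000, -0.7000, 3.9000, -3.0000, 1.2000, -1.6000, 1.7000, -4.7000
Σ(y_t−ȳ)(y_{t+2}−ȳ) = (12.4800) + (2.1000) + (4.6800) + (4.8000) + (2.0400) + (7.5200) = 33.6200
Denominator Σ(y_t−ȳ)² = 63.9200
r_2 = 33.6200 / 63.9200 = 0.526

0.526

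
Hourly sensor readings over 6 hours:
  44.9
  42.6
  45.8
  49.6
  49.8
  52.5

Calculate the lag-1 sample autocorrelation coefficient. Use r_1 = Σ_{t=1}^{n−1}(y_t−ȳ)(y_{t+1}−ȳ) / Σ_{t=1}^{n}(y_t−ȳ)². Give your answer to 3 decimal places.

Mean ȳ = (44.9 + 42.6 + 45.8 + 49.6 + 49.8 + 52.5)/6 = 47.5333
Deviations from mean: -2.6333, -4.9333, -1.7333, 2.0667, 2.2667, 4.9667
Σ(y_t−ȳ)(y_{t+1}−ȳ) = (12.9911) + (8.5511) + (-3.5822) + (4.6844) + (11.2578) = 33.9022
Denominator Σ(y_t−ȳ)² = 68.3533
r_1 = 33.9022 / 68.3533 = 0.496

0.496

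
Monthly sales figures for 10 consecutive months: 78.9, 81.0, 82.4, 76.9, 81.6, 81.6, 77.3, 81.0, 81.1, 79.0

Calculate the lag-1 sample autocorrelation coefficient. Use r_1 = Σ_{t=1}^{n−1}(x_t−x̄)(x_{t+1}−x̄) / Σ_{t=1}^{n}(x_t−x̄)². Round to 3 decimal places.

-0.477

Mean x̄ = (78.9 + 81.0 + 82.4 + 76.9 + 81.6 + 81.6 + 77.3 + 81.0 + 81.1 + 79.0)/10 = 80.0800
Numerator Σ_{t=1}^{9}(x_t−x̄)(x_{t+1}−x̄) = -15.7984
Denominator Σ(x_t−x̄)² = 33.1360
r_1 = -15.7984 / 33.1360 = -0.477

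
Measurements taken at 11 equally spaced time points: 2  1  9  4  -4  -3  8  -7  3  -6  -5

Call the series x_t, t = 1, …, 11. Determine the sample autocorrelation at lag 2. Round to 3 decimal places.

0.039

Mean x̄ = (2 + 1 + 9 + 4 − 4 − 3 + 8 − 7 + 3 − 6 − 5)/11 = 0.1818
Numerator Σ_{t=1}^{9}(x_t−x̄)(x_{t+2}−x̄) = 12.1157
Denominator Σ(x_t−x̄)² = 309.6364
r_2 = 12.1157 / 309.6364 = 0.039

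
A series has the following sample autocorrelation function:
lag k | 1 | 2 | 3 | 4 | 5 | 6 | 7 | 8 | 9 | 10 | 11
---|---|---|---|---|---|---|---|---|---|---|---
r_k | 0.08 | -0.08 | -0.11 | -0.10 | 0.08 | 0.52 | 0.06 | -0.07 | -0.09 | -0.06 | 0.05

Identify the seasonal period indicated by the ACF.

6

The largest autocorrelation is r_6 = 0.52; the remaining lags stay at or below 0.08.
The dominant spike at lag 6 indicates a seasonal period of 6.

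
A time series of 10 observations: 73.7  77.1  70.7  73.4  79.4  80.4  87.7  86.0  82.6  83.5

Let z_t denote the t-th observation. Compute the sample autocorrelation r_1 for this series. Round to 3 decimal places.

Mean z̄ = (73.7 + 77.1 + 70.7 + 73.4 + 79.4 + 80.4 + 87.7 + 86.0 + 82.6 + 83.5)/10 = 79.4500
Numerator Σ_{t=1}^{9}(z_t−z̄)(z_{t+1}−z̄) = 182.5325
Denominator Σ(z_t−z̄)² = 289.9450
r_1 = 182.5325 / 289.9450 = 0.630

0.630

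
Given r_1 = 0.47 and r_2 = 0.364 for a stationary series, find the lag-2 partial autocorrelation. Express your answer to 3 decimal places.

0.184

φ_{22} = (r_2 − r_1²) / (1 − r_1²)
r_1² = (0.47)² = 0.2209
Numerator = 0.364 − 0.2209 = 0.1431; denominator = 1 − 0.2209 = 0.7791
φ_{22} = 0.1431 / 0.7791 = 0.184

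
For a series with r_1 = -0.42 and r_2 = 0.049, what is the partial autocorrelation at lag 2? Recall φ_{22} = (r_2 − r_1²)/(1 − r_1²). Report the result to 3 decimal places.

φ_{22} = (r_2 − r_1²) / (1 − r_1²)
r_1² = (-0.42)² = 0.1764
Numerator = 0.049 − 0.1764 = -0.1274; denominator = 1 − 0.1764 = 0.8236
φ_{22} = -0.1274 / 0.8236 = -0.155

-0.155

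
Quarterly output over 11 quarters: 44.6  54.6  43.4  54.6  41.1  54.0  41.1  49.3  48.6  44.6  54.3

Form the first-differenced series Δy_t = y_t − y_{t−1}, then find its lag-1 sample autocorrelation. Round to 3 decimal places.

First differences Δy: 10.0, -11.2, 11.2, -13.5, 12.9, -12.9, 8.2, -0.7, -4.0, 9.7
Mean of differences = 0.9700
Numerator Σ(Δy_t−Δȳ)(Δy_{t+1}−Δȳ) = -867.9609
Denominator Σ(Δy_t−Δȳ)² = 1034.3610
r_1(Δy) = -867.9609 / 1034.3610 = -0.839

-0.839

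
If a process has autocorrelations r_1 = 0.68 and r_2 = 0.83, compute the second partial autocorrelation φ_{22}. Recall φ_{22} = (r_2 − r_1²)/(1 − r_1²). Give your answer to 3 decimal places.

0.684

φ_{22} = (r_2 − r_1²) / (1 − r_1²)
r_1² = (0.68)² = 0.4624
Numerator = 0.83 − 0.4624 = 0.3676; denominator = 1 − 0.4624 = 0.5376
φ_{22} = 0.3676 / 0.5376 = 0.684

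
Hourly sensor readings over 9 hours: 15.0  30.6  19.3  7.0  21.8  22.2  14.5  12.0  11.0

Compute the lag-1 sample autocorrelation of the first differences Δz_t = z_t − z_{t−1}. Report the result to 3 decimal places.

-0.253

First differences Δz: 15.6, -11.3, -12.3, 14.8, 0.4, -7.7, -2.5, -1.0
Mean of differences = -0.5000
Numerator Σ(Δz_t−Δz̄)(Δz_{t+1}−Δz̄) = -204.2900
Denominator Σ(Δz_t−Δz̄)² = 806.0800
r_1(Δz) = -204.2900 / 806.0800 = -0.253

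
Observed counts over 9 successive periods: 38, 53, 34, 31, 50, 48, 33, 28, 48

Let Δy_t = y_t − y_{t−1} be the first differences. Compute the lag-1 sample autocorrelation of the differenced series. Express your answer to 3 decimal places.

First differences Δy: 15, -19, -3, 19, -2, -15, -5, 20
Mean of differences = 1.2500
Numerator Σ(Δy_t−Δȳ)(Δy_{t+1}−Δȳ) = -288.3125
Denominator Σ(Δy_t−Δȳ)² = 1597.5000
r_1(Δy) = -288.3125 / 1597.5000 = -0.180

-0.180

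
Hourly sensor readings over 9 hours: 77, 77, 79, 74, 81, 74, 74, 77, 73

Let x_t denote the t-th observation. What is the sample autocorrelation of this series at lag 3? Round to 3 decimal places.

0.202

Mean x̄ = (77 + 77 + 79 + 74 + 81 + 74 + 74 + 77 + 73)/9 = 76.2222
Numerator Σ_{t=1}^{6}(x_t−x̄)(x_{t+3}−x̄) = 11.6296
Denominator Σ(x_t−x̄)² = 57.5556
r_3 = 11.6296 / 57.5556 = 0.202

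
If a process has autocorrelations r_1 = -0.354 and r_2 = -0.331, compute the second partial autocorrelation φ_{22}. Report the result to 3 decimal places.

-0.522

φ_{22} = (r_2 − r_1²) / (1 − r_1²)
r_1² = (-0.354)² = 0.125316
Numerator = -0.331 − 0.1253 = -0.4563; denominator = 1 − 0.1253 = 0.8747
φ_{22} = -0.4563 / 0.8747 = -0.522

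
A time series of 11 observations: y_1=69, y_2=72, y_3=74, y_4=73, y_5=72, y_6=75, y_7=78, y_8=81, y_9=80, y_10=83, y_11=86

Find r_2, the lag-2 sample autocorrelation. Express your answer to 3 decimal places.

Mean ȳ = (69 + 72 + 74 + 73 + 72 + 75 + 78 + 81 + 80 + 83 + 86)/11 = 76.6364
Numerator Σ_{t=1}^{9}(y_t−ȳ)(y_{t+2}−ȳ) = 105.5537
Denominator Σ(y_t−ȳ)² = 284.5455
r_2 = 105.5537 / 284.5455 = 0.371

0.371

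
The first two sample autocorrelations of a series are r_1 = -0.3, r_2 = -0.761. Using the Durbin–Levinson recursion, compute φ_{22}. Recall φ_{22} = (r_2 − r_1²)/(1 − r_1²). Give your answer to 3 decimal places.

φ_{22} = (r_2 − r_1²) / (1 − r_1²)
r_1² = (-0.3)² = 0.09
Numerator = -0.761 − 0.0900 = -0.8510; denominator = 1 − 0.0900 = 0.9100
φ_{22} = -0.8510 / 0.9100 = -0.935

-0.935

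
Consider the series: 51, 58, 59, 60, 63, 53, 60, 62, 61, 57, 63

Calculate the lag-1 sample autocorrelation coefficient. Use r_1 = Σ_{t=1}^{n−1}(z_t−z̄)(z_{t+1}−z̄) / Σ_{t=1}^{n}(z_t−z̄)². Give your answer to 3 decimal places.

-0.136

Mean z̄ = (51 + 58 + 59 + 60 + 63 + 53 + 60 + 62 + 61 + 57 + 63)/11 = 58.8182
Numerator Σ_{t=1}^{10}(z_t−z̄)(z_{t+1}−z̄) = -20.6694
Denominator Σ(z_t−z̄)² = 151.6364
r_1 = -20.6694 / 151.6364 = -0.136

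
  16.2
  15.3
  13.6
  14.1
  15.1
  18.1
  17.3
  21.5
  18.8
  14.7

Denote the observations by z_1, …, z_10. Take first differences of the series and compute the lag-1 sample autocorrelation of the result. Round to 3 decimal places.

-0.023

First differences Δz: -0.9, -1.7, 0.5, 1.0, 3.0, -0.8, 4.2, -2.7, -4.1
Mean of differences = -0.1667
Numerator Σ(Δz_t−Δz̄)(Δz_{t+1}−Δz̄) = -1.2944
Denominator Σ(Δz_t−Δz̄)² = 56.0800
r_1(Δz) = -1.2944 / 56.0800 = -0.023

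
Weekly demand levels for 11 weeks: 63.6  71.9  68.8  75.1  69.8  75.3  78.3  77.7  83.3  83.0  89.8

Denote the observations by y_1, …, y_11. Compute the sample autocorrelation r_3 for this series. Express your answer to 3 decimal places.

0.113

Mean ȳ = (63.6 + 71.9 + 68.8 + 75.1 + 69.8 + 75.3 + 78.3 + 77.7 + 83.3 + 83.0 + 89.8)/11 = 76.0545
Numerator Σ_{t=1}^{8}(y_t−ȳ)(y_{t+3}−ȳ) = 63.6583
Denominator Σ(y_t−ȳ)² = 563.0273
r_3 = 63.6583 / 563.0273 = 0.113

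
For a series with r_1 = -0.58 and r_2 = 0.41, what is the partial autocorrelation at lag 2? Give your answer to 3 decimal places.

φ_{22} = (r_2 − r_1²) / (1 − r_1²)
r_1² = (-0.58)² = 0.3364
Numerator = 0.41 − 0.3364 = 0.0736; denominator = 1 − 0.3364 = 0.6636
φ_{22} = 0.0736 / 0.6636 = 0.111

0.111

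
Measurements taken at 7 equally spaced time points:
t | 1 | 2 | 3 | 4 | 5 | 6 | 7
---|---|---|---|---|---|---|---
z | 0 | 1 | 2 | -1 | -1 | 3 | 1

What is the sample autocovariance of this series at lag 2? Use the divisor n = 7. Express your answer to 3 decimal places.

-1.146

Mean z̄ = (0 + 1 + 2 − 1 − 1 + 3 + 1)/7 = 0.7143
Deviations: -0.7143, 0.2857, 1.2857, -1.7143, -1.7143, 2.2857, 0.2857
Σ_{t=1}^{5}(z_t−z̄)(z_{t+2}−z̄) = -8.0204
γ_2 = -8.0204 / 7 = -1.146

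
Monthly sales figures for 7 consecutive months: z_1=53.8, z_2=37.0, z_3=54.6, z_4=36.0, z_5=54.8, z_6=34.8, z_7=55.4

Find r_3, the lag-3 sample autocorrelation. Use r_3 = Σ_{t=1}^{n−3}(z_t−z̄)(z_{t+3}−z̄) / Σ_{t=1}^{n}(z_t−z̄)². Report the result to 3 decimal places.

-0.567

Mean z̄ = (53.8 + 37.0 + 54.6 + 36.0 + 54.8 + 34.8 + 55.4)/7 = 46.6286
Deviations from mean: 7.1714, -9.6286, 7.9714, -10.6286, 8.1714, -11.8286, 8.7714
Σ(z_t−z̄)(z_{t+3}−z̄) = (-76.2220) + (-78.6792) + (-94.2906) + (-93.2278) = -342.4196
Denominator Σ(z_t−z̄)² = 604.2743
r_3 = -342.4196 / 604.2743 = -0.567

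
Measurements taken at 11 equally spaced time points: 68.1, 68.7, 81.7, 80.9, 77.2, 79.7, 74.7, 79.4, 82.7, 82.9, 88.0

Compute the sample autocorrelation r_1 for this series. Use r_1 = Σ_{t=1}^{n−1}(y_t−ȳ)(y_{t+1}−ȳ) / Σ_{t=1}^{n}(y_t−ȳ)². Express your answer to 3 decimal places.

Mean ȳ = (68.1 + 68.7 + 81.7 + 80.9 + 77.2 + 79.7 + 74.7 + 79.4 + 82.7 + 82.9 + 88.0)/11 = 78.5455
Numerator Σ_{t=1}^{10}(y_t−ȳ)(y_{t+1}−ȳ) = 129.5743
Denominator Σ(y_t−ȳ)² = 365.8073
r_1 = 129.5743 / 365.8073 = 0.354

0.354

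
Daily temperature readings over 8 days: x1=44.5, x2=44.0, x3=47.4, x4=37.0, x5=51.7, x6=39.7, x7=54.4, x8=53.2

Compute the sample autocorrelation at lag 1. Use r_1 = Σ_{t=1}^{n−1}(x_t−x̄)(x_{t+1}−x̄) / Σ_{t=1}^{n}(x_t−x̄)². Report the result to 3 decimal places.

-0.324

Mean x̄ = (44.5 + 44.0 + 47.4 + 37.0 + 51.7 + 39.7 + 54.4 + 53.2)/8 = 46.4875
Deviations from mean: -1.9875, -2.4875, 0.9125, -9.4875, 5.2125, -6.7875, 7.9125, 6.7125
Numerator Σ_{t=1}^{7}(x_t−x̄)(x_{t+1}−x̄) = -91.4102
Denominator Σ(x_t−x̄)² = 281.8888
r_1 = -91.4102 / 281.8888 = -0.324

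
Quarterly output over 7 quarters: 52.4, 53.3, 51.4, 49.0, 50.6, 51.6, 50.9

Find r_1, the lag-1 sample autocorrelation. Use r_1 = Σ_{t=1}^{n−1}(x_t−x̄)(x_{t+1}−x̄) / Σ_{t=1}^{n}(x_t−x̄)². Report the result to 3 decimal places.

0.307

Mean x̄ = (52.4 + 53.3 + 51.4 + 49.0 + 50.6 + 51.6 + 50.9)/7 = 51.3143
Deviations from mean: 1.0857, 1.9857, 0.0857, -2.3143, -0.7143, 0.2857, -0.4143
Numerator Σ_{t=1}^{6}(x_t−x̄)(x_{t+1}−x̄) = 3.4584
Denominator Σ(x_t−x̄)² = 11.2486
r_1 = 3.4584 / 11.2486 = 0.307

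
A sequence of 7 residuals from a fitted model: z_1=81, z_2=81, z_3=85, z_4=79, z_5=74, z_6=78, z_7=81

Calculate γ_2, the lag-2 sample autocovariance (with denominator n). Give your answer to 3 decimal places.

-4.332

Mean z̄ = (81 + 81 + 85 + 79 + 74 + 78 + 81)/7 = 79.8571
Deviations: 1.1429, 1.1429, 5.1429, -0.8571, -5.8571, -1.8571, 1.1429
Σ_{t=1}^{5}(z_t−z̄)(z_{t+2}−z̄) = -30.3265
γ_2 = -30.3265 / 7 = -4.332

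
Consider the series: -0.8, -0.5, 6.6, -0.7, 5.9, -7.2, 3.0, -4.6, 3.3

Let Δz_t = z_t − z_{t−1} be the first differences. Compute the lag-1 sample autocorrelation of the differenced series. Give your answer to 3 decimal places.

-0.838

First differences Δz: 0.3, 7.1, -7.3, 6.6, -13.1, 10.2, -7.6, 7.9
Mean of differences = 0.5125
Numerator Σ(Δz_t−Δz̄)(Δz_{t+1}−Δz̄) = -453.6814
Denominator Σ(Δz_t−Δz̄)² = 541.0688
r_1(Δz) = -453.6814 / 541.0688 = -0.838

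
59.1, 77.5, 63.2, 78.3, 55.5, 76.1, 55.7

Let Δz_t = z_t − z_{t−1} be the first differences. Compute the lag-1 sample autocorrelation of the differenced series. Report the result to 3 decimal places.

First differences Δz: 18.4, -14.3, 15.1, -22.8, 20.6, -20.4
Mean of differences = -0.5667
Numerator Σ(Δz_t−Δz̄)(Δz_{t+1}−Δz̄) = -1714.3644
Denominator Σ(Δz_t−Δz̄)² = 2129.4933
r_1(Δz) = -1714.3644 / 2129.4933 = -0.805

-0.805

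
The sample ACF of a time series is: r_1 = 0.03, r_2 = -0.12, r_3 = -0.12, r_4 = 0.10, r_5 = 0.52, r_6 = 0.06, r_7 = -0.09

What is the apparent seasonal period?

The largest autocorrelation is r_5 = 0.52; the remaining lags stay at or below 0.10.
The dominant spike at lag 5 indicates a seasonal period of 5.

5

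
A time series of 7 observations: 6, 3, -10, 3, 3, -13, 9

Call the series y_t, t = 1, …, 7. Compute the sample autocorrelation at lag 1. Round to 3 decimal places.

Mean ȳ = (6 + 3 − 10 + 3 + 3 − 13 + 9)/7 = 0.1429
Deviations from mean: 5.8571, 2.8571, -10.1429, 2.8571, 2.8571, -13.1429, 8.8571
Σ(y_t−ȳ)(y_{t+1}−ȳ) = (16.7347) + (-28.9796) + (-28.9796) + (8.1633) + (-37.5510) + (-116.4082) = -187.0204
Denominator Σ(y_t−ȳ)² = 412.8571
r_1 = -187.0204 / 412.8571 = -0.453

-0.453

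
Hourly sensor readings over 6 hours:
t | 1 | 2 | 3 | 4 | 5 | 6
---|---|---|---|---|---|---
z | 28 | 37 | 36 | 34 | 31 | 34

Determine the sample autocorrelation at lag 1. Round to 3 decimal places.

Mean z̄ = (28 + 37 + 36 + 34 + 31 + 34)/6 = 33.3333
Deviations from mean: -5.3333, 3.6667, 2.6667, 0.6667, -2.3333, 0.6667
Numerator Σ_{t=1}^{5}(z_t−z̄)(z_{t+1}−z̄) = -11.1111
Denominator Σ(z_t−z̄)² = 55.3333
r_1 = -11.1111 / 55.3333 = -0.201

-0.201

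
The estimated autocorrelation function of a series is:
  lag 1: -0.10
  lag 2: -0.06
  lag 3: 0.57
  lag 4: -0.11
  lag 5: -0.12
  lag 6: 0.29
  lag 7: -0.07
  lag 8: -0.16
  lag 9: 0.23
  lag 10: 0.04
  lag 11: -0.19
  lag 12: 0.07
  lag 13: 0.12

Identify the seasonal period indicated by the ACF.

The largest autocorrelation is r_3 = 0.57, with weaker echoes at lags 6 (0.29) and 9 (0.23); the remaining lags stay at or below 0.12.
The dominant spike at lag 3 indicates a seasonal period of 3.

3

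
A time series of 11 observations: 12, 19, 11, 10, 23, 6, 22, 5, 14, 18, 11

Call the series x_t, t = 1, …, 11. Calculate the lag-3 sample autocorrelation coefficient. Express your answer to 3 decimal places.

0.059

Mean x̄ = (12 + 19 + 11 + 10 + 23 + 6 + 22 + 5 + 14 + 18 + 11)/11 = 13.7273
Numerator Σ_{t=1}^{8}(x_t−x̄)(x_{t+3}−x̄) = 21.6860
Denominator Σ(x_t−x̄)² = 368.1818
r_3 = 21.6860 / 368.1818 = 0.059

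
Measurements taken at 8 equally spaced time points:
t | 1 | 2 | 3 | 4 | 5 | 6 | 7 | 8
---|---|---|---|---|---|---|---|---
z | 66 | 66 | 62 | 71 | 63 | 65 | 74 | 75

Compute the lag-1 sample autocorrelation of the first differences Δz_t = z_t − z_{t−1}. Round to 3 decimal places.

First differences Δz: 0, -4, 9, -8, 2, 9, 1
Mean of differences = 1.2857
Numerator Σ(Δz_t−Δz̄)(Δz_{t+1}−Δz̄) = -108.9388
Denominator Σ(Δz_t−Δz̄)² = 235.4286
r_1(Δz) = -108.9388 / 235.4286 = -0.463

-0.463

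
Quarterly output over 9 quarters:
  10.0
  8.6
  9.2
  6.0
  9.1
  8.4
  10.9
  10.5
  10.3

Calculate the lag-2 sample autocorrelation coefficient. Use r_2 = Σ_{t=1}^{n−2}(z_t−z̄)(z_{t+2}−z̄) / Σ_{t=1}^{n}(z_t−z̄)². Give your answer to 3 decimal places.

0.294

Mean z̄ = (10.0 + 8.6 + 9.2 + 6.0 + 9.1 + 8.4 + 10.9 + 10.5 + 10.3)/9 = 9.2222
Numerator Σ_{t=1}^{7}(z_t−z̄)(z_{t+2}−z̄) = 5.1923
Denominator Σ(z_t−z̄)² = 17.6756
r_2 = 5.1923 / 17.6756 = 0.294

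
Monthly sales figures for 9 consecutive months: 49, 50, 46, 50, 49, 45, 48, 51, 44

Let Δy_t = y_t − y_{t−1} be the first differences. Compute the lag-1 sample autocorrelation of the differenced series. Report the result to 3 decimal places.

-0.384

First differences Δy: 1, -4, 4, -1, -4, 3, 3, -7
Mean of differences = -0.6250
Numerator Σ(Δy_t−Δȳ)(Δy_{t+1}−Δȳ) = -43.7656
Denominator Σ(Δy_t−Δȳ)² = 113.8750
r_1(Δy) = -43.7656 / 113.8750 = -0.384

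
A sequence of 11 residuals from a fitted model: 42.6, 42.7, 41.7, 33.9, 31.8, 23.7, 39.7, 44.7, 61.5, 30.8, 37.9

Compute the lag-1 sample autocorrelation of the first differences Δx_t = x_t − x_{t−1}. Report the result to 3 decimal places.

-0.394

First differences Δx: 0.1, -1.0, -7.8, -2.1, -8.1, 16.0, 5.0, 16.8, -30.7, 7.1
Mean of differences = -0.4700
Numerator Σ(Δx_t−Δx̄)(Δx_{t+1}−Δx̄) = -664.0539
Denominator Σ(Δx_t−Δx̄)² = 1685.8010
r_1(Δx) = -664.0539 / 1685.8010 = -0.394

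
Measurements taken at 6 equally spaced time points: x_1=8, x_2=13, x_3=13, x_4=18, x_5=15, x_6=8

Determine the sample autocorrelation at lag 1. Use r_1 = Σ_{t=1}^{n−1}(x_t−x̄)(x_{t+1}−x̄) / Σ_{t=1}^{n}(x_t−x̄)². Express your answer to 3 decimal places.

0.042

Mean x̄ = (8 + 13 + 13 + 18 + 15 + 8)/6 = 12.5000
Deviations from mean: -4.5000, 0.5000, 0.5000, 5.5000, 2.5000, -4.5000
Σ(x_t−x̄)(x_{t+1}−x̄) = (-2.2500) + (0.2500) + (2.7500) + (13.7500) + (-11.2500) = 3.2500
Denominator Σ(x_t−x̄)² = 77.5000
r_1 = 3.2500 / 77.5000 = 0.042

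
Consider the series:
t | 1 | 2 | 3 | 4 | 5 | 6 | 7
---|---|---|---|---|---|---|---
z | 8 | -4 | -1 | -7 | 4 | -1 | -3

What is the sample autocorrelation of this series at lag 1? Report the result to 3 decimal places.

Mean z̄ = (8 − 4 − 1 − 7 + 4 − 1 − 3)/7 = -0.5714
Deviations from mean: 8.5714, -3.4286, -0.4286, -6.4286, 4.5714, -0.4286, -2.4286
Σ(z_t−z̄)(z_{t+1}−z̄) = (-29.3878) + (1.4694) + (2.7551) + (-29.3878) + (-1.9592) + (1.0408) = -55.4694
Denominator Σ(z_t−z̄)² = 153.7143
r_1 = -55.4694 / 153.7143 = -0.361

-0.361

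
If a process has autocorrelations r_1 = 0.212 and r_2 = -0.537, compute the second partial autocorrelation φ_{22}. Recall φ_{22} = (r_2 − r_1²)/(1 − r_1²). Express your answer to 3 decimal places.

φ_{22} = (r_2 − r_1²) / (1 − r_1²)
r_1² = (0.212)² = 0.044944
Numerator = -0.537 − 0.0449 = -0.5819; denominator = 1 − 0.0449 = 0.9551
φ_{22} = -0.5819 / 0.9551 = -0.609

-0.609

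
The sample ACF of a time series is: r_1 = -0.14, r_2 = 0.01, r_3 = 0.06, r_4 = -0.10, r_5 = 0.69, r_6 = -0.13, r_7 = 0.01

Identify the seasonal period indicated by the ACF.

The largest autocorrelation is r_5 = 0.69; the remaining lags stay at or below 0.06.
The dominant spike at lag 5 indicates a seasonal period of 5.

5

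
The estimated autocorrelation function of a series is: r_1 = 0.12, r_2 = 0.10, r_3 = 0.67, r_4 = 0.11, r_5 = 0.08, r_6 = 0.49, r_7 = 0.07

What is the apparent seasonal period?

3

The largest autocorrelation is r_3 = 0.67, with a weaker echo at lag 6 (0.49); the remaining lags stay at or below 0.12.
The dominant spike at lag 3 indicates a seasonal period of 3.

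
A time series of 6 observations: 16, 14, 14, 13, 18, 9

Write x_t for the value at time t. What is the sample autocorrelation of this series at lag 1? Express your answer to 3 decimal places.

-0.522

Mean x̄ = (16 + 14 + 14 + 13 + 18 + 9)/6 = 14.0000
Numerator Σ_{t=1}^{5}(x_t−x̄)(x_{t+1}−x̄) = -24.0000
Denominator Σ(x_t−x̄)² = 46.0000
r_1 = -24.0000 / 46.0000 = -0.522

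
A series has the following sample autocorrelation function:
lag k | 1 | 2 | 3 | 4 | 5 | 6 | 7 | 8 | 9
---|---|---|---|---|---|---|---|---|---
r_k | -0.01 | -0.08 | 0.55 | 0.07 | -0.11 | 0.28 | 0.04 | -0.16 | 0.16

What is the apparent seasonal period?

3

The largest autocorrelation is r_3 = 0.55, with weaker echoes at lags 6 (0.28) and 9 (0.16); the remaining lags stay at or below 0.07.
The dominant spike at lag 3 indicates a seasonal period of 3.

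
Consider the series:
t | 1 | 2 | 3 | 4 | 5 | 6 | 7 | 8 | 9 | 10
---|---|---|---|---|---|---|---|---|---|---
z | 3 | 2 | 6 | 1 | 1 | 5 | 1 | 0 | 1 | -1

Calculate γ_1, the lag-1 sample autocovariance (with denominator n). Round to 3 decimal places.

Mean z̄ = (3 + 2 + 6 + 1 + 1 + 5 + 1 + 0 + 1 − 1)/10 = 1.9000
Σ_{t=1}^{9}(z_t−z̄)(z_{t+1}−z̄) = -1.9100
γ_1 = -1.9100 / 10 = -0.191

-0.191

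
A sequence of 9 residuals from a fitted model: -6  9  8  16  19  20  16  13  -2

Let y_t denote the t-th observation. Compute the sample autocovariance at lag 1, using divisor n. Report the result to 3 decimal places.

Mean ȳ = (-6 + 9 + 8 + 16 + 19 + 20 + 16 + 13 − 2)/9 = 10.3333
Σ_{t=1}^{8}(y_t−ȳ)(y_{t+1}−ȳ) = 181.5556
γ_1 = 181.5556 / 9 = 20.173

20.173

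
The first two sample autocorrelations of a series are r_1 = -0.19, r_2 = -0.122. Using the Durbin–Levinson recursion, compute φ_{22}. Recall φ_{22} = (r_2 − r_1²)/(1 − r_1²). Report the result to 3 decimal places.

φ_{22} = (r_2 − r_1²) / (1 − r_1²)
r_1² = (-0.19)² = 0.0361
Numerator = -0.122 − 0.0361 = -0.1581; denominator = 1 − 0.0361 = 0.9639
φ_{22} = -0.1581 / 0.9639 = -0.164

-0.164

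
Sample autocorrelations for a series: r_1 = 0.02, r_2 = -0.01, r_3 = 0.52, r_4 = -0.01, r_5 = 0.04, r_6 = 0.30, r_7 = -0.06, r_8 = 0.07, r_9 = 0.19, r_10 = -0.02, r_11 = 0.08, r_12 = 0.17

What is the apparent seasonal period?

3

The largest autocorrelation is r_3 = 0.52, with weaker echoes at lags 6 (0.30), 9 (0.19) and 12 (0.17); the remaining lags stay at or below 0.08.
The dominant spike at lag 3 indicates a seasonal period of 3.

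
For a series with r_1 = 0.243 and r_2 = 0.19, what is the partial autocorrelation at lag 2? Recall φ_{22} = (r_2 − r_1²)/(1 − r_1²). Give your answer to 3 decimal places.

0.139

φ_{22} = (r_2 − r_1²) / (1 − r_1²)
r_1² = (0.243)² = 0.059049
Numerator = 0.19 − 0.0590 = 0.1310; denominator = 1 − 0.0590 = 0.9410
φ_{22} = 0.1310 / 0.9410 = 0.139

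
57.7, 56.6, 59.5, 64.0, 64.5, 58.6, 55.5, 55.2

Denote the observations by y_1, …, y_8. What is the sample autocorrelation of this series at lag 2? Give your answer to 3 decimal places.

-0.324

Mean ȳ = (57.7 + 56.6 + 59.5 + 64.0 + 64.5 + 58.6 + 55.5 + 55.2)/8 = 58.9500
Deviations from mean: -1.2500, -2.3500, 0.5500, 5.0500, 5.5500, -0.3500, -3.4500, -3.7500
Numerator Σ_{t=1}^{6}(y_t−ȳ)(y_{t+2}−ȳ) = -29.1050
Denominator Σ(y_t−ȳ)² = 89.7800
r_2 = -29.1050 / 89.7800 = -0.324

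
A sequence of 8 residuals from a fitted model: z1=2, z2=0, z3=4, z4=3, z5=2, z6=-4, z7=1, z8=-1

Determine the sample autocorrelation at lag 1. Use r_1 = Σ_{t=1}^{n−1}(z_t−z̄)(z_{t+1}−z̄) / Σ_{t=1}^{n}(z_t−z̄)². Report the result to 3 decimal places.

-0.023

Mean z̄ = (2 + 0 + 4 + 3 + 2 − 4 + 1 − 1)/8 = 0.8750
Deviations from mean: 1.1250, -0.8750, 3.1250, 2.1250, 1.1250, -4.8750, 0.1250, -1.8750
Σ(z_t−z̄)(z_{t+1}−z̄) = (-0.9844) + (-2.7344) + (6.6406) + (2.3906) + (-5.4844) + (-0.6094) + (-0.2344) = -1.0156
Denominator Σ(z_t−z̄)² = 44.8750
r_1 = -1.0156 / 44.8750 = -0.023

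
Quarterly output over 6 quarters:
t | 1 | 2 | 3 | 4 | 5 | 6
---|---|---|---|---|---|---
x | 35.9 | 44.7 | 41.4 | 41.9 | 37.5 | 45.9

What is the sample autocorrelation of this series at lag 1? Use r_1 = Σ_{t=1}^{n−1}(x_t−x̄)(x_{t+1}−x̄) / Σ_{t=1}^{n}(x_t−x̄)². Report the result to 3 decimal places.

Mean x̄ = (35.9 + 44.7 + 41.4 + 41.9 + 37.5 + 45.9)/6 = 41.2167
Deviations from mean: -5.3167, 3.4833, 0.1833, 0.6833, -3.7167, 4.6833
Numerator Σ_{t=1}^{5}(x_t−x̄)(x_{t+1}−x̄) = -37.7019
Denominator Σ(x_t−x̄)² = 76.6483
r_1 = -37.7019 / 76.6483 = -0.492

-0.492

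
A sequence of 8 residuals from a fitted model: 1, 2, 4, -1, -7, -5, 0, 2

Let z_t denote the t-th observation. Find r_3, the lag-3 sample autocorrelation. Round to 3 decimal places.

-0.548

Mean z̄ = (1 + 2 + 4 − 1 − 7 − 5 + 0 + 2)/8 = -0.5000
Deviations from mean: 1.5000, 2.5000, 4.5000, -0.5000, -6.5000, -4.5000, 0.5000, 2.5000
Σ(z_t−z̄)(z_{t+3}−z̄) = (-0.7500) + (-16.2500) + (-20.2500) + (-0.2500) + (-16.2500) = -53.7500
Denominator Σ(z_t−z̄)² = 98.0000
r_3 = -53.7500 / 98.0000 = -0.548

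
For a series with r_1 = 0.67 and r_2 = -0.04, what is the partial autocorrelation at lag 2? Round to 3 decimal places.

φ_{22} = (r_2 − r_1²) / (1 − r_1²)
r_1² = (0.67)² = 0.4489
Numerator = -0.04 − 0.4489 = -0.4889; denominator = 1 − 0.4489 = 0.5511
φ_{22} = -0.4889 / 0.5511 = -0.887

-0.887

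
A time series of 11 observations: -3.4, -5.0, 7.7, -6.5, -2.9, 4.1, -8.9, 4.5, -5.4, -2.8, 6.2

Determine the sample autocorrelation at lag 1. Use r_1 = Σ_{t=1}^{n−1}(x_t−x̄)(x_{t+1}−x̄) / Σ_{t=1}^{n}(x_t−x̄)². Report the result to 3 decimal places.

-0.574

Mean x̄ = (-3.4 − 5.0 + 7.7 − 6.5 − 2.9 + 4.1 − 8.9 + 4.5 − 5.4 − 2.8 + 6.2)/11 = -1.1273
Numerator Σ_{t=1}^{10}(x_t−x̄)(x_{t+1}−x̄) = -186.0753
Denominator Σ(x_t−x̄)² = 324.2418
r_1 = -186.0753 / 324.2418 = -0.574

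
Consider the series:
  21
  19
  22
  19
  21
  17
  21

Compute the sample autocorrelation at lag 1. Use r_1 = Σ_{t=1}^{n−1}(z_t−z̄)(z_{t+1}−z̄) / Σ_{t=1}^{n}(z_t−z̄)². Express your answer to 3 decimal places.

-0.667

Mean z̄ = (21 + 19 + 22 + 19 + 21 + 17 + 21)/7 = 20.0000
Numerator Σ_{t=1}^{6}(z_t−z̄)(z_{t+1}−z̄) = -12.0000
Denominator Σ(z_t−z̄)² = 18.0000
r_1 = -12.0000 / 18.0000 = -0.667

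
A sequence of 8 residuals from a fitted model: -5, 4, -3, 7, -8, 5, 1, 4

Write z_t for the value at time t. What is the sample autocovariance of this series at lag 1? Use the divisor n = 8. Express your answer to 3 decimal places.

-18.018

Mean z̄ = (-5 + 4 − 3 + 7 − 8 + 5 + 1 + 4)/8 = 0.6250
Σ_{t=1}^{7}(z_t−z̄)(z_{t+1}−z̄) = -144.1406
γ_1 = -144.1406 / 8 = -18.018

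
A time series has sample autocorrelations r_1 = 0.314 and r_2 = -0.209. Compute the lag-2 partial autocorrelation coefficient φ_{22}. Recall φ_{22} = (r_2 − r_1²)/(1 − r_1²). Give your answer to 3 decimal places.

-0.341

φ_{22} = (r_2 − r_1²) / (1 − r_1²)
r_1² = (0.314)² = 0.098596
Numerator = -0.209 − 0.0986 = -0.3076; denominator = 1 − 0.0986 = 0.9014
φ_{22} = -0.3076 / 0.9014 = -0.341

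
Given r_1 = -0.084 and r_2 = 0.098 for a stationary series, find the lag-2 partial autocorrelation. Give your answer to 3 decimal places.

0.092

φ_{22} = (r_2 − r_1²) / (1 − r_1²)
r_1² = (-0.084)² = 0.007056
Numerator = 0.098 − 0.0071 = 0.0909; denominator = 1 − 0.0071 = 0.9929
φ_{22} = 0.0909 / 0.9929 = 0.092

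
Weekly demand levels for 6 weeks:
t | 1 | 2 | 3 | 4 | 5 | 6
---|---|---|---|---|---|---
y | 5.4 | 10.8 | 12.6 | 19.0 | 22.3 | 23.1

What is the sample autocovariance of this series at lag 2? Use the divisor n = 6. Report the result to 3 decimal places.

Mean ȳ = (5.4 + 10.8 + 12.6 + 19.0 + 22.3 + 23.1)/6 = 15.5333
Σ_{t=1}^{4}(y_t−ȳ)(y_{t+2}−ȳ) = 19.6978
γ_2 = 19.6978 / 6 = 3.283

3.283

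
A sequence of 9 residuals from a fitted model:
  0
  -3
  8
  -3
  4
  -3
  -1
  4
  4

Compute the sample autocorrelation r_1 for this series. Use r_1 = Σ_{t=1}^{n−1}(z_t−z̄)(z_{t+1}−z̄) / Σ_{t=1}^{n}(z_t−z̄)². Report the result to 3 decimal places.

-0.504

Mean z̄ = (0 − 3 + 8 − 3 + 4 − 3 − 1 + 4 + 4)/9 = 1.1111
Numerator Σ_{t=1}^{8}(z_t−z̄)(z_{t+1}−z̄) = -64.9012
Denominator Σ(z_t−z̄)² = 128.8889
r_1 = -64.9012 / 128.8889 = -0.504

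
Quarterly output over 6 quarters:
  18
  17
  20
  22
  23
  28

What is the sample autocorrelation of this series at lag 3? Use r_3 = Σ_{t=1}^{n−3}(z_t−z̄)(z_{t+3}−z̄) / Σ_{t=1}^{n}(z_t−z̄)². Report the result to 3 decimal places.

-0.231

Mean z̄ = (18 + 17 + 20 + 22 + 23 + 28)/6 = 21.3333
Deviations from mean: -3.3333, -4.3333, -1.3333, 0.6667, 1.6667, 6.6667
Numerator Σ_{t=1}^{3}(z_t−z̄)(z_{t+3}−z̄) = -18.3333
Denominator Σ(z_t−z̄)² = 79.3333
r_3 = -18.3333 / 79.3333 = -0.231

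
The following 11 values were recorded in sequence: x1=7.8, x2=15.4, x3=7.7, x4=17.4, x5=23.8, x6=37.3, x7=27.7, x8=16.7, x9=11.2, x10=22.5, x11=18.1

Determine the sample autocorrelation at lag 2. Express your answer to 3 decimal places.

Mean x̄ = (7.8 + 15.4 + 7.7 + 17.4 + 23.8 + 37.3 + 27.7 + 16.7 + 11.2 + 22.5 + 18.1)/11 = 18.6909
Numerator Σ_{t=1}^{9}(x_t−x̄)(x_{t+2}−x̄) = -17.8911
Denominator Σ(x_t−x̄)² = 780.4091
r_2 = -17.8911 / 780.4091 = -0.023

-0.023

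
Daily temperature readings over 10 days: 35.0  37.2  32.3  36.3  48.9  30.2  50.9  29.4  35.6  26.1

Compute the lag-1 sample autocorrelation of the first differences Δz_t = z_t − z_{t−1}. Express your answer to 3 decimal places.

First differences Δz: 2.2, -4.9, 4.0, 12.6, -18.7, 20.7, -21.5, 6.2, -9.5
Mean of differences = -0.9889
Numerator Σ(Δz_t−Δz̄)(Δz_{t+1}−Δz̄) = -1242.5001
Denominator Σ(Δz_t−Δz̄)² = 1563.9289
r_1(Δz) = -1242.5001 / 1563.9289 = -0.794

-0.794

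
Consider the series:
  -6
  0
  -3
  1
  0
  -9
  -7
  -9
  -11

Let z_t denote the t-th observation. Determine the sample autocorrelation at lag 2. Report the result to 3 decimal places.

Mean z̄ = (-6 + 0 − 3 + 1 + 0 − 9 − 7 − 9 − 11)/9 = -4.8889
Σ(z_t−z̄)(z_{t+2}−z̄) = (-2.0988) + (28.7901) + (9.2346) + (-24.2099) + (-10.3210) + (16.9012) + (12.9012) = 31.1975
Denominator Σ(z_t−z̄)² = 162.8889
r_2 = 31.1975 / 162.8889 = 0.192

0.192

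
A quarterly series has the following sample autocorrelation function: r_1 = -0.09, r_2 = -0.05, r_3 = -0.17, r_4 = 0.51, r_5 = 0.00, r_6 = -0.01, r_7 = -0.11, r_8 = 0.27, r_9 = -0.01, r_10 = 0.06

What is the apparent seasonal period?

The largest autocorrelation is r_4 = 0.51, with a weaker echo at lag 8 (0.27); the remaining lags stay at or below 0.06.
The dominant spike at lag 4 indicates a seasonal period of 4.

4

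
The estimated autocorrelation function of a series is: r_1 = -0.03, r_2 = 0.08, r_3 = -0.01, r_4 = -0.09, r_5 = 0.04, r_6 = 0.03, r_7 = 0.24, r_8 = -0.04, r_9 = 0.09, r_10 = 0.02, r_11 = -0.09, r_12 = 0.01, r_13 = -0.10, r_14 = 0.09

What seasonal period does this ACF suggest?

7

The largest autocorrelation is r_7 = 0.24; the remaining lags stay at or below 0.09.
The dominant spike at lag 7 indicates a seasonal period of 7.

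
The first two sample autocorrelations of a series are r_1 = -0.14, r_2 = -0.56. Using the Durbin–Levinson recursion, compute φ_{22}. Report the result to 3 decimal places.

-0.591

φ_{22} = (r_2 − r_1²) / (1 − r_1²)
r_1² = (-0.14)² = 0.0196
Numerator = -0.56 − 0.0196 = -0.5796; denominator = 1 − 0.0196 = 0.9804
φ_{22} = -0.5796 / 0.9804 = -0.591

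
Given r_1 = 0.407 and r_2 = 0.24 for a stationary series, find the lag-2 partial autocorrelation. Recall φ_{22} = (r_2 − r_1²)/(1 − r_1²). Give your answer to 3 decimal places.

φ_{22} = (r_2 − r_1²) / (1 − r_1²)
r_1² = (0.407)² = 0.165649
Numerator = 0.24 − 0.1656 = 0.0744; denominator = 1 − 0.1656 = 0.8344
φ_{22} = 0.0744 / 0.8344 = 0.089

0.089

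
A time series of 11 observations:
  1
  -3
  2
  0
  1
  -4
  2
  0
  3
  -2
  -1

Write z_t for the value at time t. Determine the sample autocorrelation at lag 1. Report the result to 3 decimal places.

-0.513

Mean z̄ = (1 − 3 + 2 + 0 + 1 − 4 + 2 + 0 + 3 − 2 − 1)/11 = -0.0909
Numerator Σ_{t=1}^{10}(z_t−z̄)(z_{t+1}−z̄) = -25.0992
Denominator Σ(z_t−z̄)² = 48.9091
r_1 = -25.0992 / 48.9091 = -0.513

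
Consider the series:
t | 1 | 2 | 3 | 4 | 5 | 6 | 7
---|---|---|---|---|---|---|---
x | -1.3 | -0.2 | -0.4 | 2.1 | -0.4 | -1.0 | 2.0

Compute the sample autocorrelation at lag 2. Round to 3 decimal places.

Mean x̄ = (-1.3 − 0.2 − 0.4 + 2.1 − 0.4 − 1.0 + 2.0)/7 = 0.1143
Deviations from mean: -1.4143, -0.3143, -0.5143, 1.9857, -0.5143, -1.1143, 1.8857
Numerator Σ_{t=1}^{5}(x_t−x̄)(x_{t+2}−x̄) = -2.8147
Denominator Σ(x_t−x̄)² = 11.3686
r_2 = -2.8147 / 11.3686 = -0.248

-0.248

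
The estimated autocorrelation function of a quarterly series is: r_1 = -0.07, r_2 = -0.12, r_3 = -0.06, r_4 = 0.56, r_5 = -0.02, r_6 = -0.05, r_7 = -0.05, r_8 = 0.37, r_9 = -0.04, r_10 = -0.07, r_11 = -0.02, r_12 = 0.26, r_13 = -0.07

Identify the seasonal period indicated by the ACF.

The largest autocorrelation is r_4 = 0.56, with weaker echoes at lags 8 (0.37) and 12 (0.26); the remaining lags stay at or below -0.02.
The dominant spike at lag 4 indicates a seasonal period of 4.

4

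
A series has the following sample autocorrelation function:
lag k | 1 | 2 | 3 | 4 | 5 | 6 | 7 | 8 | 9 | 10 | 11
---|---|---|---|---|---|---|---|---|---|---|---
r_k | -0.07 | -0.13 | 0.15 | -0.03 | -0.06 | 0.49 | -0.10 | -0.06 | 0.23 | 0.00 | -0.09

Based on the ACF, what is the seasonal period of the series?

6

The largest autocorrelation is r_6 = 0.49; the remaining lags stay at or below 0.23.
The dominant spike at lag 6 indicates a seasonal period of 6.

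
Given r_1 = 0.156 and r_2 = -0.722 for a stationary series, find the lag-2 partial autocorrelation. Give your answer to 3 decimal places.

-0.765

φ_{22} = (r_2 − r_1²) / (1 − r_1²)
r_1² = (0.156)² = 0.024336
Numerator = -0.722 − 0.0243 = -0.7463; denominator = 1 − 0.0243 = 0.9757
φ_{22} = -0.7463 / 0.9757 = -0.765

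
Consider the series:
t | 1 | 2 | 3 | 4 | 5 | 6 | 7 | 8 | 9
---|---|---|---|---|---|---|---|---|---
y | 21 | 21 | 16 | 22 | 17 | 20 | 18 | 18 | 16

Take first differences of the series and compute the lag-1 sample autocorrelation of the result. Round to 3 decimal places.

-0.834

First differences Δy: 0, -5, 6, -5, 3, -2, 0, -2
Mean of differences = -0.6250
Numerator Σ(Δy_t−Δȳ)(Δy_{t+1}−Δȳ) = -83.2656
Denominator Σ(Δy_t−Δȳ)² = 99.8750
r_1(Δy) = -83.2656 / 99.8750 = -0.834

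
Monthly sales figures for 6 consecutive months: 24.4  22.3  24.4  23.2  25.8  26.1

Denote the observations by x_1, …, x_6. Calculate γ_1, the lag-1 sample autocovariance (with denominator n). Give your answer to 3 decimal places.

0.106

Mean x̄ = (24.4 + 22.3 + 24.4 + 23.2 + 25.8 + 26.1)/6 = 24.3667
Σ_{t=1}^{5}(x_t−x̄)(x_{t+1}−x̄) = 0.6356
γ_1 = 0.6356 / 6 = 0.106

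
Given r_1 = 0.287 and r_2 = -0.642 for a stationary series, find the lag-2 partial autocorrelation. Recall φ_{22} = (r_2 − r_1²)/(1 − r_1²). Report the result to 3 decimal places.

-0.789

φ_{22} = (r_2 − r_1²) / (1 − r_1²)
r_1² = (0.287)² = 0.082369
Numerator = -0.642 − 0.0824 = -0.7244; denominator = 1 − 0.0824 = 0.9176
φ_{22} = -0.7244 / 0.9176 = -0.789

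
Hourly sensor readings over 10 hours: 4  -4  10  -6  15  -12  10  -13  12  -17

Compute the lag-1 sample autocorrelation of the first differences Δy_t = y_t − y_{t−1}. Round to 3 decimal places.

First differences Δy: -8, 14, -16, 21, -27, 22, -23, 25, -29
Mean of differences = -2.3333
Numerator Σ(Δy_t−Δȳ)(Δy_{t+1}−Δȳ) = -3607.1111
Denominator Σ(Δy_t−Δȳ)² = 4116.0000
r_1(Δy) = -3607.1111 / 4116.0000 = -0.876

-0.876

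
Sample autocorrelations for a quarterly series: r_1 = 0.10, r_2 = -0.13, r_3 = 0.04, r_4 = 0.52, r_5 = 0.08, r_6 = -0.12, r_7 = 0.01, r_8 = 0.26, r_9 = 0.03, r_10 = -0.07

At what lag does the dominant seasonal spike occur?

4

The largest autocorrelation is r_4 = 0.52, with a weaker echo at lag 8 (0.26); the remaining lags stay at or below 0.10.
The dominant spike at lag 4 indicates a seasonal period of 4.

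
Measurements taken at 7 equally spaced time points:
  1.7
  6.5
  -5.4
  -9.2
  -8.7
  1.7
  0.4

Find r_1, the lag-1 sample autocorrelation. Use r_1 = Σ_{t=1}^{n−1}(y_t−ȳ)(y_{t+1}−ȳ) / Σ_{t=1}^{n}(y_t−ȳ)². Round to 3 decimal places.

Mean ȳ = (1.7 + 6.5 − 5.4 − 9.2 − 8.7 + 1.7 + 0.4)/7 = -1.8571
Σ(y_t−ȳ)(y_{t+1}−ȳ) = (29.7276) + (-29.6082) + (26.0147) + (50.2461) + (-24.3410) + (8.0290) = 60.0682
Denominator Σ(y_t−ȳ)² = 213.5371
r_1 = 60.0682 / 213.5371 = 0.281

0.281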